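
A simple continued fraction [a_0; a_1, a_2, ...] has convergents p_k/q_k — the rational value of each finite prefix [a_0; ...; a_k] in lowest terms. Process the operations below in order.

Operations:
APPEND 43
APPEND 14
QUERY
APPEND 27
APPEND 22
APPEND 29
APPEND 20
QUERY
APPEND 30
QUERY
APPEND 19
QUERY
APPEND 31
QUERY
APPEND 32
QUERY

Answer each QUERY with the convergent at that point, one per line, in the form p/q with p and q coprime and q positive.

603/14
209330191/4860092
6290354253/146045347
119726060998/2779721685
3717798245191/86317417582
119089269907110/2764937084309

APPEND 43: p_0 = 43·1 + 0 = 43, q_0 = 43·0 + 1 = 1 → 43/1
APPEND 14: p_1 = 14·43 + 1 = 603, q_1 = 14·1 + 0 = 14 → 603/14
APPEND 27: p_2 = 27·603 + 43 = 16324, q_2 = 27·14 + 1 = 379 → 16324/379
APPEND 22: p_3 = 22·16324 + 603 = 359731, q_3 = 22·379 + 14 = 8352 → 359731/8352
APPEND 29: p_4 = 29·359731 + 16324 = 10448523, q_4 = 29·8352 + 379 = 242587 → 10448523/242587
APPEND 20: p_5 = 20·10448523 + 359731 = 209330191, q_5 = 20·242587 + 8352 = 4860092 → 209330191/4860092
APPEND 30: p_6 = 30·209330191 + 10448523 = 6290354253, q_6 = 30·4860092 + 242587 = 146045347 → 6290354253/146045347
APPEND 19: p_7 = 19·6290354253 + 209330191 = 119726060998, q_7 = 19·146045347 + 4860092 = 2779721685 → 119726060998/2779721685
APPEND 31: p_8 = 31·119726060998 + 6290354253 = 3717798245191, q_8 = 31·2779721685 + 146045347 = 86317417582 → 3717798245191/86317417582
APPEND 32: p_9 = 32·3717798245191 + 119726060998 = 119089269907110, q_9 = 32·86317417582 + 2779721685 = 2764937084309 → 119089269907110/2764937084309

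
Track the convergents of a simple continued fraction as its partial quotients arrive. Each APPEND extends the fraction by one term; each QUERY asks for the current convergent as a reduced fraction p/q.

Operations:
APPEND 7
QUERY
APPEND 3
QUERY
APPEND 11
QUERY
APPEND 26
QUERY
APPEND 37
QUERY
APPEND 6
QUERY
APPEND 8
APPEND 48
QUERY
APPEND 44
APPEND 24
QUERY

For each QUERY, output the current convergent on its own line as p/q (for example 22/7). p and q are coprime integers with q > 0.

APPEND 7: p_0 = 7·1 + 0 = 7, q_0 = 7·0 + 1 = 1 → 7/1
APPEND 3: p_1 = 3·7 + 1 = 22, q_1 = 3·1 + 0 = 3 → 22/3
APPEND 11: p_2 = 11·22 + 7 = 249, q_2 = 11·3 + 1 = 34 → 249/34
APPEND 26: p_3 = 26·249 + 22 = 6496, q_3 = 26·34 + 3 = 887 → 6496/887
APPEND 37: p_4 = 37·6496 + 249 = 240601, q_4 = 37·887 + 34 = 32853 → 240601/32853
APPEND 6: p_5 = 6·240601 + 6496 = 1450102, q_5 = 6·32853 + 887 = 198005 → 1450102/198005
APPEND 8: p_6 = 8·1450102 + 240601 = 11841417, q_6 = 8·198005 + 32853 = 1616893 → 11841417/1616893
APPEND 48: p_7 = 48·11841417 + 1450102 = 569838118, q_7 = 48·1616893 + 198005 = 77808869 → 569838118/77808869
APPEND 44: p_8 = 44·569838118 + 11841417 = 25084718609, q_8 = 44·77808869 + 1616893 = 3425207129 → 25084718609/3425207129
APPEND 24: p_9 = 24·25084718609 + 569838118 = 602603084734, q_9 = 24·3425207129 + 77808869 = 82282779965 → 602603084734/82282779965

7/1
22/3
249/34
6496/887
240601/32853
1450102/198005
569838118/77808869
602603084734/82282779965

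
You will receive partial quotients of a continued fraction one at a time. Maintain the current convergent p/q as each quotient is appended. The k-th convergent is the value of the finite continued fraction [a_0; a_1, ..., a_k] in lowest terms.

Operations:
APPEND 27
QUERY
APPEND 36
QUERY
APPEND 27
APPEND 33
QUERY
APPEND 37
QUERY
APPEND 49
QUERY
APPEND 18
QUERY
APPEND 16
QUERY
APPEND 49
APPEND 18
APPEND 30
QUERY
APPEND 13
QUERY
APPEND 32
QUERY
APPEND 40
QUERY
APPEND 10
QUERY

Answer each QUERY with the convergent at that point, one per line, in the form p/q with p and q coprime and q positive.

27/1
973/36
868807/32145
32172157/1190338
1577304500/58358707
28423653157/1051647064
456355755012/16884711731
12126602578621405/448672305690633
158049307279510687/5847668104083854
5069704435522963389/187574051636373961
202946226728198046247/7508809733559042294
2034531971717503425859/75275671387226796901

APPEND 27: p_0 = 27·1 + 0 = 27, q_0 = 27·0 + 1 = 1 → 27/1
APPEND 36: p_1 = 36·27 + 1 = 973, q_1 = 36·1 + 0 = 36 → 973/36
APPEND 27: p_2 = 27·973 + 27 = 26298, q_2 = 27·36 + 1 = 973 → 26298/973
APPEND 33: p_3 = 33·26298 + 973 = 868807, q_3 = 33·973 + 36 = 32145 → 868807/32145
APPEND 37: p_4 = 37·868807 + 26298 = 32172157, q_4 = 37·32145 + 973 = 1190338 → 32172157/1190338
APPEND 49: p_5 = 49·32172157 + 868807 = 1577304500, q_5 = 49·1190338 + 32145 = 58358707 → 1577304500/58358707
APPEND 18: p_6 = 18·1577304500 + 32172157 = 28423653157, q_6 = 18·58358707 + 1190338 = 1051647064 → 28423653157/1051647064
APPEND 16: p_7 = 16·28423653157 + 1577304500 = 456355755012, q_7 = 16·1051647064 + 58358707 = 16884711731 → 456355755012/16884711731
APPEND 49: p_8 = 49·456355755012 + 28423653157 = 22389855648745, q_8 = 49·16884711731 + 1051647064 = 828402521883 → 22389855648745/828402521883
APPEND 18: p_9 = 18·22389855648745 + 456355755012 = 403473757432422, q_9 = 18·828402521883 + 16884711731 = 14928130105625 → 403473757432422/14928130105625
APPEND 30: p_10 = 30·403473757432422 + 22389855648745 = 12126602578621405, q_10 = 30·14928130105625 + 828402521883 = 448672305690633 → 12126602578621405/448672305690633
APPEND 13: p_11 = 13·12126602578621405 + 403473757432422 = 158049307279510687, q_11 = 13·448672305690633 + 14928130105625 = 5847668104083854 → 158049307279510687/5847668104083854
APPEND 32: p_12 = 32·158049307279510687 + 12126602578621405 = 5069704435522963389, q_12 = 32·5847668104083854 + 448672305690633 = 187574051636373961 → 5069704435522963389/187574051636373961
APPEND 40: p_13 = 40·5069704435522963389 + 158049307279510687 = 202946226728198046247, q_13 = 40·187574051636373961 + 5847668104083854 = 7508809733559042294 → 202946226728198046247/7508809733559042294
APPEND 10: p_14 = 10·202946226728198046247 + 5069704435522963389 = 2034531971717503425859, q_14 = 10·7508809733559042294 + 187574051636373961 = 75275671387226796901 → 2034531971717503425859/75275671387226796901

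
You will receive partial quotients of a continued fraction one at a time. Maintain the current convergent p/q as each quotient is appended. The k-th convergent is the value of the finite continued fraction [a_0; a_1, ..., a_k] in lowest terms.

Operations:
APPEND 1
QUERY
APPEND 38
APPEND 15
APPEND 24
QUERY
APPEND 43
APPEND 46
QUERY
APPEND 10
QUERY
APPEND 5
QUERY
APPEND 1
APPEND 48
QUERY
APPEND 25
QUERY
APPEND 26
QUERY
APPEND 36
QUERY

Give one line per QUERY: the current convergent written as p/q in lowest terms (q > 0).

APPEND 1: p_0 = 1·1 + 0 = 1, q_0 = 1·0 + 1 = 1 → 1/1
APPEND 38: p_1 = 38·1 + 1 = 39, q_1 = 38·1 + 0 = 38 → 39/38
APPEND 15: p_2 = 15·39 + 1 = 586, q_2 = 15·38 + 1 = 571 → 586/571
APPEND 24: p_3 = 24·586 + 39 = 14103, q_3 = 24·571 + 38 = 13742 → 14103/13742
APPEND 43: p_4 = 43·14103 + 586 = 607015, q_4 = 43·13742 + 571 = 591477 → 607015/591477
APPEND 46: p_5 = 46·607015 + 14103 = 27936793, q_5 = 46·591477 + 13742 = 27221684 → 27936793/27221684
APPEND 10: p_6 = 10·27936793 + 607015 = 279974945, q_6 = 10·27221684 + 591477 = 272808317 → 279974945/272808317
APPEND 5: p_7 = 5·279974945 + 27936793 = 1427811518, q_7 = 5·272808317 + 27221684 = 1391263269 → 1427811518/1391263269
APPEND 1: p_8 = 1·1427811518 + 279974945 = 1707786463, q_8 = 1·1391263269 + 272808317 = 1664071586 → 1707786463/1664071586
APPEND 48: p_9 = 48·1707786463 + 1427811518 = 83401561742, q_9 = 48·1664071586 + 1391263269 = 81266699397 → 83401561742/81266699397
APPEND 25: p_10 = 25·83401561742 + 1707786463 = 2086746830013, q_10 = 25·81266699397 + 1664071586 = 2033331556511 → 2086746830013/2033331556511
APPEND 26: p_11 = 26·2086746830013 + 83401561742 = 54338819142080, q_11 = 26·2033331556511 + 81266699397 = 52947887168683 → 54338819142080/52947887168683
APPEND 36: p_12 = 36·54338819142080 + 2086746830013 = 1958284235944893, q_12 = 36·52947887168683 + 2033331556511 = 1908157269629099 → 1958284235944893/1908157269629099

1/1
14103/13742
27936793/27221684
279974945/272808317
1427811518/1391263269
83401561742/81266699397
2086746830013/2033331556511
54338819142080/52947887168683
1958284235944893/1908157269629099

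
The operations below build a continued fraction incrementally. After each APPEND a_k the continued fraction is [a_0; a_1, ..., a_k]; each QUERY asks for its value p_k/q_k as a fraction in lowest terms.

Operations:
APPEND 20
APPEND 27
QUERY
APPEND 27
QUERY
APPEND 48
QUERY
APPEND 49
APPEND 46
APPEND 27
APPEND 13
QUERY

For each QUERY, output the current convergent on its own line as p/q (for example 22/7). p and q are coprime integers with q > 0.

541/27
14627/730
702637/35067
558409755424/27868949249

APPEND 20: p_0 = 20·1 + 0 = 20, q_0 = 20·0 + 1 = 1 → 20/1
APPEND 27: p_1 = 27·20 + 1 = 541, q_1 = 27·1 + 0 = 27 → 541/27
APPEND 27: p_2 = 27·541 + 20 = 14627, q_2 = 27·27 + 1 = 730 → 14627/730
APPEND 48: p_3 = 48·14627 + 541 = 702637, q_3 = 48·730 + 27 = 35067 → 702637/35067
APPEND 49: p_4 = 49·702637 + 14627 = 34443840, q_4 = 49·35067 + 730 = 1719013 → 34443840/1719013
APPEND 46: p_5 = 46·34443840 + 702637 = 1585119277, q_5 = 46·1719013 + 35067 = 79109665 → 1585119277/79109665
APPEND 27: p_6 = 27·1585119277 + 34443840 = 42832664319, q_6 = 27·79109665 + 1719013 = 2137679968 → 42832664319/2137679968
APPEND 13: p_7 = 13·42832664319 + 1585119277 = 558409755424, q_7 = 13·2137679968 + 79109665 = 27868949249 → 558409755424/27868949249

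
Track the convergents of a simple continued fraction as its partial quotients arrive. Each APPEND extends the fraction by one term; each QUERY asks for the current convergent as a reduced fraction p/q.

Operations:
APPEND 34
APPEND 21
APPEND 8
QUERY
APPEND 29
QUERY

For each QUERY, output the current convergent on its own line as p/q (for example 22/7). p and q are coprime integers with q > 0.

5754/169
167581/4922

APPEND 34: p_0 = 34·1 + 0 = 34, q_0 = 34·0 + 1 = 1 → 34/1
APPEND 21: p_1 = 21·34 + 1 = 715, q_1 = 21·1 + 0 = 21 → 715/21
APPEND 8: p_2 = 8·715 + 34 = 5754, q_2 = 8·21 + 1 = 169 → 5754/169
APPEND 29: p_3 = 29·5754 + 715 = 167581, q_3 = 29·169 + 21 = 4922 → 167581/4922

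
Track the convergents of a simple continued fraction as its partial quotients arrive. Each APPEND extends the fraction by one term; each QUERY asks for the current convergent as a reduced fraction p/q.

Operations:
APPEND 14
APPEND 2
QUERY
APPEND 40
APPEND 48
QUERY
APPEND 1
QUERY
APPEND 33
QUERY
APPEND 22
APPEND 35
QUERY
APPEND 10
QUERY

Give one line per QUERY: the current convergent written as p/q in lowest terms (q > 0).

APPEND 14: p_0 = 14·1 + 0 = 14, q_0 = 14·0 + 1 = 1 → 14/1
APPEND 2: p_1 = 2·14 + 1 = 29, q_1 = 2·1 + 0 = 2 → 29/2
APPEND 40: p_2 = 40·29 + 14 = 1174, q_2 = 40·2 + 1 = 81 → 1174/81
APPEND 48: p_3 = 48·1174 + 29 = 56381, q_3 = 48·81 + 2 = 3890 → 56381/3890
APPEND 1: p_4 = 1·56381 + 1174 = 57555, q_4 = 1·3890 + 81 = 3971 → 57555/3971
APPEND 33: p_5 = 33·57555 + 56381 = 1955696, q_5 = 33·3971 + 3890 = 134933 → 1955696/134933
APPEND 22: p_6 = 22·1955696 + 57555 = 43082867, q_6 = 22·134933 + 3971 = 2972497 → 43082867/2972497
APPEND 35: p_7 = 35·43082867 + 1955696 = 1509856041, q_7 = 35·2972497 + 134933 = 104172328 → 1509856041/104172328
APPEND 10: p_8 = 10·1509856041 + 43082867 = 15141643277, q_8 = 10·104172328 + 2972497 = 1044695777 → 15141643277/1044695777

29/2
56381/3890
57555/3971
1955696/134933
1509856041/104172328
15141643277/1044695777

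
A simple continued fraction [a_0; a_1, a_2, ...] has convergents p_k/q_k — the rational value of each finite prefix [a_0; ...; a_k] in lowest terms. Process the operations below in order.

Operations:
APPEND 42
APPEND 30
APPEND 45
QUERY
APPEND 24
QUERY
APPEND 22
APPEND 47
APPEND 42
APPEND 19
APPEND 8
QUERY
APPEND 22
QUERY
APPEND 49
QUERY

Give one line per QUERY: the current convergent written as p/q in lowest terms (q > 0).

56787/1351
1364149/32454
9105900068481/216635338825
201460608799813/4792880101804
9880675731259318/235067760327221

APPEND 42: p_0 = 42·1 + 0 = 42, q_0 = 42·0 + 1 = 1 → 42/1
APPEND 30: p_1 = 30·42 + 1 = 1261, q_1 = 30·1 + 0 = 30 → 1261/30
APPEND 45: p_2 = 45·1261 + 42 = 56787, q_2 = 45·30 + 1 = 1351 → 56787/1351
APPEND 24: p_3 = 24·56787 + 1261 = 1364149, q_3 = 24·1351 + 30 = 32454 → 1364149/32454
APPEND 22: p_4 = 22·1364149 + 56787 = 30068065, q_4 = 22·32454 + 1351 = 715339 → 30068065/715339
APPEND 47: p_5 = 47·30068065 + 1364149 = 1414563204, q_5 = 47·715339 + 32454 = 33653387 → 1414563204/33653387
APPEND 42: p_6 = 42·1414563204 + 30068065 = 59441722633, q_6 = 42·33653387 + 715339 = 1414157593 → 59441722633/1414157593
APPEND 19: p_7 = 19·59441722633 + 1414563204 = 1130807293231, q_7 = 19·1414157593 + 33653387 = 26902647654 → 1130807293231/26902647654
APPEND 8: p_8 = 8·1130807293231 + 59441722633 = 9105900068481, q_8 = 8·26902647654 + 1414157593 = 216635338825 → 9105900068481/216635338825
APPEND 22: p_9 = 22·9105900068481 + 1130807293231 = 201460608799813, q_9 = 22·216635338825 + 26902647654 = 4792880101804 → 201460608799813/4792880101804
APPEND 49: p_10 = 49·201460608799813 + 9105900068481 = 9880675731259318, q_10 = 49·4792880101804 + 216635338825 = 235067760327221 → 9880675731259318/235067760327221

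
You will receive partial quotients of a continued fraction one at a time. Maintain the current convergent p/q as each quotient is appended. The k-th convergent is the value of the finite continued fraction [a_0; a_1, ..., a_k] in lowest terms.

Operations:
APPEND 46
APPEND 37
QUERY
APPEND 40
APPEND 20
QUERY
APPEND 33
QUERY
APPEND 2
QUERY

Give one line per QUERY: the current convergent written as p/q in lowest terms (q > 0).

1703/37
1365023/29657
45113925/980162
91592873/1989981

APPEND 46: p_0 = 46·1 + 0 = 46, q_0 = 46·0 + 1 = 1 → 46/1
APPEND 37: p_1 = 37·46 + 1 = 1703, q_1 = 37·1 + 0 = 37 → 1703/37
APPEND 40: p_2 = 40·1703 + 46 = 68166, q_2 = 40·37 + 1 = 1481 → 68166/1481
APPEND 20: p_3 = 20·68166 + 1703 = 1365023, q_3 = 20·1481 + 37 = 29657 → 1365023/29657
APPEND 33: p_4 = 33·1365023 + 68166 = 45113925, q_4 = 33·29657 + 1481 = 980162 → 45113925/980162
APPEND 2: p_5 = 2·45113925 + 1365023 = 91592873, q_5 = 2·980162 + 29657 = 1989981 → 91592873/1989981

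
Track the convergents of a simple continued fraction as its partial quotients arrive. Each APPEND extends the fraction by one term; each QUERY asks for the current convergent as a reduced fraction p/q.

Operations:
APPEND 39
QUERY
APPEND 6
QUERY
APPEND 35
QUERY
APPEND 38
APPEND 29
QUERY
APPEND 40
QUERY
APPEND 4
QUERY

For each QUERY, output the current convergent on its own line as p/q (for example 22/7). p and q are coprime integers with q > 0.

APPEND 39: p_0 = 39·1 + 0 = 39, q_0 = 39·0 + 1 = 1 → 39/1
APPEND 6: p_1 = 6·39 + 1 = 235, q_1 = 6·1 + 0 = 6 → 235/6
APPEND 35: p_2 = 35·235 + 39 = 8264, q_2 = 35·6 + 1 = 211 → 8264/211
APPEND 38: p_3 = 38·8264 + 235 = 314267, q_3 = 38·211 + 6 = 8024 → 314267/8024
APPEND 29: p_4 = 29·314267 + 8264 = 9122007, q_4 = 29·8024 + 211 = 232907 → 9122007/232907
APPEND 40: p_5 = 40·9122007 + 314267 = 365194547, q_5 = 40·232907 + 8024 = 9324304 → 365194547/9324304
APPEND 4: p_6 = 4·365194547 + 9122007 = 1469900195, q_6 = 4·9324304 + 232907 = 37530123 → 1469900195/37530123

39/1
235/6
8264/211
9122007/232907
365194547/9324304
1469900195/37530123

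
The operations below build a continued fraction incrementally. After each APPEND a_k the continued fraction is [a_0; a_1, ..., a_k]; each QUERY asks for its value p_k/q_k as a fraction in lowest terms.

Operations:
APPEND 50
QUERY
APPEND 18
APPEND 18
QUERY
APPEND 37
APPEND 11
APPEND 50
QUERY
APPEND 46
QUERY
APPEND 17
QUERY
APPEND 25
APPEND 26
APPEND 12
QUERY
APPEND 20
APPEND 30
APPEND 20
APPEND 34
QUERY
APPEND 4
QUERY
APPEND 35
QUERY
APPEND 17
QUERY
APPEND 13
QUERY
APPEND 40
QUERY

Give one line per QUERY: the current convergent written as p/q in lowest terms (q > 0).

APPEND 50: p_0 = 50·1 + 0 = 50, q_0 = 50·0 + 1 = 1 → 50/1
APPEND 18: p_1 = 18·50 + 1 = 901, q_1 = 18·1 + 0 = 18 → 901/18
APPEND 18: p_2 = 18·901 + 50 = 16268, q_2 = 18·18 + 1 = 325 → 16268/325
APPEND 37: p_3 = 37·16268 + 901 = 602817, q_3 = 37·325 + 18 = 12043 → 602817/12043
APPEND 11: p_4 = 11·602817 + 16268 = 6647255, q_4 = 11·12043 + 325 = 132798 → 6647255/132798
APPEND 50: p_5 = 50·6647255 + 602817 = 332965567, q_5 = 50·132798 + 12043 = 6651943 → 332965567/6651943
APPEND 46: p_6 = 46·332965567 + 6647255 = 15323063337, q_6 = 46·6651943 + 132798 = 306122176 → 15323063337/306122176
APPEND 17: p_7 = 17·15323063337 + 332965567 = 260825042296, q_7 = 17·306122176 + 6651943 = 5210728935 → 260825042296/5210728935
APPEND 25: p_8 = 25·260825042296 + 15323063337 = 6535949120737, q_8 = 25·5210728935 + 306122176 = 130574345551 → 6535949120737/130574345551
APPEND 26: p_9 = 26·6535949120737 + 260825042296 = 170195502181458, q_9 = 26·130574345551 + 5210728935 = 3400143713261 → 170195502181458/3400143713261
APPEND 12: p_10 = 12·170195502181458 + 6535949120737 = 2048881975298233, q_10 = 12·3400143713261 + 130574345551 = 40932298904683 → 2048881975298233/40932298904683
APPEND 20: p_11 = 20·2048881975298233 + 170195502181458 = 41147835008146118, q_11 = 20·40932298904683 + 3400143713261 = 822046121806921 → 41147835008146118/822046121806921
APPEND 30: p_12 = 30·41147835008146118 + 2048881975298233 = 1236483932219681773, q_12 = 30·822046121806921 + 40932298904683 = 24702315953112313 → 1236483932219681773/24702315953112313
APPEND 20: p_13 = 20·1236483932219681773 + 41147835008146118 = 24770826479401781578, q_13 = 20·24702315953112313 + 822046121806921 = 494868365184053181 → 24770826479401781578/494868365184053181
APPEND 34: p_14 = 34·24770826479401781578 + 1236483932219681773 = 843444584231880255425, q_14 = 34·494868365184053181 + 24702315953112313 = 16850226732210920467 → 843444584231880255425/16850226732210920467
APPEND 4: p_15 = 4·843444584231880255425 + 24770826479401781578 = 3398549163406922803278, q_15 = 4·16850226732210920467 + 494868365184053181 = 67895775294027735049 → 3398549163406922803278/67895775294027735049
APPEND 35: p_16 = 35·3398549163406922803278 + 843444584231880255425 = 119792665303474178370155, q_16 = 35·67895775294027735049 + 16850226732210920467 = 2393202362023181647182 → 119792665303474178370155/2393202362023181647182
APPEND 17: p_17 = 17·119792665303474178370155 + 3398549163406922803278 = 2039873859322467955095913, q_17 = 17·2393202362023181647182 + 67895775294027735049 = 40752335929688115737143 → 2039873859322467955095913/40752335929688115737143
APPEND 13: p_18 = 13·2039873859322467955095913 + 119792665303474178370155 = 26638152836495557594617024, q_18 = 13·40752335929688115737143 + 2393202362023181647182 = 532173569447968686230041 → 26638152836495557594617024/532173569447968686230041
APPEND 40: p_19 = 40·26638152836495557594617024 + 2039873859322467955095913 = 1067565987319144771739776873, q_19 = 40·532173569447968686230041 + 40752335929688115737143 = 21327695113848435564938783 → 1067565987319144771739776873/21327695113848435564938783

50/1
16268/325
332965567/6651943
15323063337/306122176
260825042296/5210728935
2048881975298233/40932298904683
843444584231880255425/16850226732210920467
3398549163406922803278/67895775294027735049
119792665303474178370155/2393202362023181647182
2039873859322467955095913/40752335929688115737143
26638152836495557594617024/532173569447968686230041
1067565987319144771739776873/21327695113848435564938783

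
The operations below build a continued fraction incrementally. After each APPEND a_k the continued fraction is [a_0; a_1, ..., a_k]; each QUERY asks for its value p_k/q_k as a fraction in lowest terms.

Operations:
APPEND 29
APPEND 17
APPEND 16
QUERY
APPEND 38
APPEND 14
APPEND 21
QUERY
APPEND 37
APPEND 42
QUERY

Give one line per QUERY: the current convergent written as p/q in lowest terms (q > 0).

APPEND 29: p_0 = 29·1 + 0 = 29, q_0 = 29·0 + 1 = 1 → 29/1
APPEND 17: p_1 = 17·29 + 1 = 494, q_1 = 17·1 + 0 = 17 → 494/17
APPEND 16: p_2 = 16·494 + 29 = 7933, q_2 = 16·17 + 1 = 273 → 7933/273
APPEND 38: p_3 = 38·7933 + 494 = 301948, q_3 = 38·273 + 17 = 10391 → 301948/10391
APPEND 14: p_4 = 14·301948 + 7933 = 4235205, q_4 = 14·10391 + 273 = 145747 → 4235205/145747
APPEND 21: p_5 = 21·4235205 + 301948 = 89241253, q_5 = 21·145747 + 10391 = 3071078 → 89241253/3071078
APPEND 37: p_6 = 37·89241253 + 4235205 = 3306161566, q_6 = 37·3071078 + 145747 = 113775633 → 3306161566/113775633
APPEND 42: p_7 = 42·3306161566 + 89241253 = 138948027025, q_7 = 42·113775633 + 3071078 = 4781647664 → 138948027025/4781647664

7933/273
89241253/3071078
138948027025/4781647664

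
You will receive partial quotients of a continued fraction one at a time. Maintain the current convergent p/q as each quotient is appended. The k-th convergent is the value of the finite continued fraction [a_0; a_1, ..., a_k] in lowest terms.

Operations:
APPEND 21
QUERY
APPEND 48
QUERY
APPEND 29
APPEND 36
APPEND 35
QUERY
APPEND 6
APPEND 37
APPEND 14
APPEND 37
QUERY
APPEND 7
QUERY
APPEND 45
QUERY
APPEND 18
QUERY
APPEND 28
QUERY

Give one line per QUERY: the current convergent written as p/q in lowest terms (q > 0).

APPEND 21: p_0 = 21·1 + 0 = 21, q_0 = 21·0 + 1 = 1 → 21/1
APPEND 48: p_1 = 48·21 + 1 = 1009, q_1 = 48·1 + 0 = 48 → 1009/48
APPEND 29: p_2 = 29·1009 + 21 = 29282, q_2 = 29·48 + 1 = 1393 → 29282/1393
APPEND 36: p_3 = 36·29282 + 1009 = 1055161, q_3 = 36·1393 + 48 = 50196 → 1055161/50196
APPEND 35: p_4 = 35·1055161 + 29282 = 36959917, q_4 = 35·50196 + 1393 = 1758253 → 36959917/1758253
APPEND 6: p_5 = 6·36959917 + 1055161 = 222814663, q_5 = 6·1758253 + 50196 = 10599714 → 222814663/10599714
APPEND 37: p_6 = 37·222814663 + 36959917 = 8281102448, q_6 = 37·10599714 + 1758253 = 393947671 → 8281102448/393947671
APPEND 14: p_7 = 14·8281102448 + 222814663 = 116158248935, q_7 = 14·393947671 + 10599714 = 5525867108 → 116158248935/5525867108
APPEND 37: p_8 = 37·116158248935 + 8281102448 = 4306136313043, q_8 = 37·5525867108 + 393947671 = 204851030667 → 4306136313043/204851030667
APPEND 7: p_9 = 7·4306136313043 + 116158248935 = 30259112440236, q_9 = 7·204851030667 + 5525867108 = 1439483081777 → 30259112440236/1439483081777
APPEND 45: p_10 = 45·30259112440236 + 4306136313043 = 1365966196123663, q_10 = 45·1439483081777 + 204851030667 = 64981589710632 → 1365966196123663/64981589710632
APPEND 18: p_11 = 18·1365966196123663 + 30259112440236 = 24617650642666170, q_11 = 18·64981589710632 + 1439483081777 = 1171108097873153 → 24617650642666170/1171108097873153
APPEND 28: p_12 = 28·24617650642666170 + 1365966196123663 = 690660184190776423, q_12 = 28·1171108097873153 + 64981589710632 = 32856008330158916 → 690660184190776423/32856008330158916

21/1
1009/48
36959917/1758253
4306136313043/204851030667
30259112440236/1439483081777
1365966196123663/64981589710632
24617650642666170/1171108097873153
690660184190776423/32856008330158916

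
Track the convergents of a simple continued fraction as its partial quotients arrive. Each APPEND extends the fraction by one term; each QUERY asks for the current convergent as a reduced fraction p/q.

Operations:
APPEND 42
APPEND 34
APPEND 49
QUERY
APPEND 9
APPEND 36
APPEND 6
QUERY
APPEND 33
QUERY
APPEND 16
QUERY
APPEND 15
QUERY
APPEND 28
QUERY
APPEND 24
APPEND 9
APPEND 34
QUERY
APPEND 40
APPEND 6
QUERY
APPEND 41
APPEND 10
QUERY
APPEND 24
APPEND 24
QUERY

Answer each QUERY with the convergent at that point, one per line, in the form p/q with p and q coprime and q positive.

APPEND 42: p_0 = 42·1 + 0 = 42, q_0 = 42·0 + 1 = 1 → 42/1
APPEND 34: p_1 = 34·42 + 1 = 1429, q_1 = 34·1 + 0 = 34 → 1429/34
APPEND 49: p_2 = 49·1429 + 42 = 70063, q_2 = 49·34 + 1 = 1667 → 70063/1667
APPEND 9: p_3 = 9·70063 + 1429 = 631996, q_3 = 9·1667 + 34 = 15037 → 631996/15037
APPEND 36: p_4 = 36·631996 + 70063 = 22821919, q_4 = 36·15037 + 1667 = 542999 → 22821919/542999
APPEND 6: p_5 = 6·22821919 + 631996 = 137563510, q_5 = 6·542999 + 15037 = 3273031 → 137563510/3273031
APPEND 33: p_6 = 33·137563510 + 22821919 = 4562417749, q_6 = 33·3273031 + 542999 = 108553022 → 4562417749/108553022
APPEND 16: p_7 = 16·4562417749 + 137563510 = 73136247494, q_7 = 16·108553022 + 3273031 = 1740121383 → 73136247494/1740121383
APPEND 15: p_8 = 15·73136247494 + 4562417749 = 1101606130159, q_8 = 15·1740121383 + 108553022 = 26210373767 → 1101606130159/26210373767
APPEND 28: p_9 = 28·1101606130159 + 73136247494 = 30918107891946, q_9 = 28·26210373767 + 1740121383 = 735630586859 → 30918107891946/735630586859
APPEND 24: p_10 = 24·30918107891946 + 1101606130159 = 743136195536863, q_10 = 24·735630586859 + 26210373767 = 17681344458383 → 743136195536863/17681344458383
APPEND 9: p_11 = 9·743136195536863 + 30918107891946 = 6719143867723713, q_11 = 9·17681344458383 + 735630586859 = 159867730712306 → 6719143867723713/159867730712306
APPEND 34: p_12 = 34·6719143867723713 + 743136195536863 = 229194027698143105, q_12 = 34·159867730712306 + 17681344458383 = 5453184188676787 → 229194027698143105/5453184188676787
APPEND 40: p_13 = 40·229194027698143105 + 6719143867723713 = 9174480251793447913, q_13 = 40·5453184188676787 + 159867730712306 = 218287235277783786 → 9174480251793447913/218287235277783786
APPEND 6: p_14 = 6·9174480251793447913 + 229194027698143105 = 55276075538458830583, q_14 = 6·218287235277783786 + 5453184188676787 = 1315176595855379503 → 55276075538458830583/1315176595855379503
APPEND 41: p_15 = 41·55276075538458830583 + 9174480251793447913 = 2275493577328605501816, q_15 = 41·1315176595855379503 + 218287235277783786 = 54140527665348343409 → 2275493577328605501816/54140527665348343409
APPEND 10: p_16 = 10·2275493577328605501816 + 55276075538458830583 = 22810211848824513848743, q_16 = 10·54140527665348343409 + 1315176595855379503 = 542720453249338813593 → 22810211848824513848743/542720453249338813593
APPEND 24: p_17 = 24·22810211848824513848743 + 2275493577328605501816 = 549720577949116937871648, q_17 = 24·542720453249338813593 + 54140527665348343409 = 13079431405649479869641 → 549720577949116937871648/13079431405649479869641
APPEND 24: p_18 = 24·549720577949116937871648 + 22810211848824513848743 = 13216104082627631022768295, q_18 = 24·13079431405649479869641 + 542720453249338813593 = 314449074188836855684977 → 13216104082627631022768295/314449074188836855684977

70063/1667
137563510/3273031
4562417749/108553022
73136247494/1740121383
1101606130159/26210373767
30918107891946/735630586859
229194027698143105/5453184188676787
55276075538458830583/1315176595855379503
22810211848824513848743/542720453249338813593
13216104082627631022768295/314449074188836855684977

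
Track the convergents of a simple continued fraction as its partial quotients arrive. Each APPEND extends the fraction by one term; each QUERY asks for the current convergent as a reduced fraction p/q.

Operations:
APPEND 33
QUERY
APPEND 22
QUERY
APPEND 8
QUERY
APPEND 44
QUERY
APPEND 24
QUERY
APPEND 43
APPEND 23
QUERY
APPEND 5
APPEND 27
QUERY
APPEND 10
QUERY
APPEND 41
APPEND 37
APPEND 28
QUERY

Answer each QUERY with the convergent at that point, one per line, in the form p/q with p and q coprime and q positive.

APPEND 33: p_0 = 33·1 + 0 = 33, q_0 = 33·0 + 1 = 1 → 33/1
APPEND 22: p_1 = 22·33 + 1 = 727, q_1 = 22·1 + 0 = 22 → 727/22
APPEND 8: p_2 = 8·727 + 33 = 5849, q_2 = 8·22 + 1 = 177 → 5849/177
APPEND 44: p_3 = 44·5849 + 727 = 258083, q_3 = 44·177 + 22 = 7810 → 258083/7810
APPEND 24: p_4 = 24·258083 + 5849 = 6199841, q_4 = 24·7810 + 177 = 187617 → 6199841/187617
APPEND 43: p_5 = 43·6199841 + 258083 = 266851246, q_5 = 43·187617 + 7810 = 8075341 → 266851246/8075341
APPEND 23: p_6 = 23·266851246 + 6199841 = 6143778499, q_6 = 23·8075341 + 187617 = 185920460 → 6143778499/185920460
APPEND 5: p_7 = 5·6143778499 + 266851246 = 30985743741, q_7 = 5·185920460 + 8075341 = 937677641 → 30985743741/937677641
APPEND 27: p_8 = 27·30985743741 + 6143778499 = 842758859506, q_8 = 27·937677641 + 185920460 = 25503216767 → 842758859506/25503216767
APPEND 10: p_9 = 10·842758859506 + 30985743741 = 8458574338801, q_9 = 10·25503216767 + 937677641 = 255969845311 → 8458574338801/255969845311
APPEND 41: p_10 = 41·8458574338801 + 842758859506 = 347644306750347, q_10 = 41·255969845311 + 25503216767 = 10520266874518 → 347644306750347/10520266874518
APPEND 37: p_11 = 37·347644306750347 + 8458574338801 = 12871297924101640, q_11 = 37·10520266874518 + 255969845311 = 389505844202477 → 12871297924101640/389505844202477
APPEND 28: p_12 = 28·12871297924101640 + 347644306750347 = 360743986181596267, q_12 = 28·389505844202477 + 10520266874518 = 10916683904543874 → 360743986181596267/10916683904543874

33/1
727/22
5849/177
258083/7810
6199841/187617
6143778499/185920460
842758859506/25503216767
8458574338801/255969845311
360743986181596267/10916683904543874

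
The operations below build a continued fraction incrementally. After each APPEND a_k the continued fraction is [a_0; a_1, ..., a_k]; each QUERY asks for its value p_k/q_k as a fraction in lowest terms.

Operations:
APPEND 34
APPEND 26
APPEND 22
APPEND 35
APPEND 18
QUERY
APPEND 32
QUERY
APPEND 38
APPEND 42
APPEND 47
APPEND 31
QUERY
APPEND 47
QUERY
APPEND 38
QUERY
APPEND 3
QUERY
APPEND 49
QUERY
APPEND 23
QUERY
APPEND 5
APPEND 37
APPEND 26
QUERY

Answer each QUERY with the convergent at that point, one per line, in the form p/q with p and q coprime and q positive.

APPEND 34: p_0 = 34·1 + 0 = 34, q_0 = 34·0 + 1 = 1 → 34/1
APPEND 26: p_1 = 26·34 + 1 = 885, q_1 = 26·1 + 0 = 26 → 885/26
APPEND 22: p_2 = 22·885 + 34 = 19504, q_2 = 22·26 + 1 = 573 → 19504/573
APPEND 35: p_3 = 35·19504 + 885 = 683525, q_3 = 35·573 + 26 = 20081 → 683525/20081
APPEND 18: p_4 = 18·683525 + 19504 = 12322954, q_4 = 18·20081 + 573 = 362031 → 12322954/362031
APPEND 32: p_5 = 32·12322954 + 683525 = 395018053, q_5 = 32·362031 + 20081 = 11605073 → 395018053/11605073
APPEND 38: p_6 = 38·395018053 + 12322954 = 15023008968, q_6 = 38·11605073 + 362031 = 441354805 → 15023008968/441354805
APPEND 42: p_7 = 42·15023008968 + 395018053 = 631361394709, q_7 = 42·441354805 + 11605073 = 18548506883 → 631361394709/18548506883
APPEND 47: p_8 = 47·631361394709 + 15023008968 = 29689008560291, q_8 = 47·18548506883 + 441354805 = 872221178306 → 29689008560291/872221178306
APPEND 31: p_9 = 31·29689008560291 + 631361394709 = 920990626763730, q_9 = 31·872221178306 + 18548506883 = 27057405034369 → 920990626763730/27057405034369
APPEND 47: p_10 = 47·920990626763730 + 29689008560291 = 43316248466455601, q_10 = 47·27057405034369 + 872221178306 = 1272570257793649 → 43316248466455601/1272570257793649
APPEND 38: p_11 = 38·43316248466455601 + 920990626763730 = 1646938432352076568, q_11 = 38·1272570257793649 + 27057405034369 = 48384727201193031 → 1646938432352076568/48384727201193031
APPEND 3: p_12 = 3·1646938432352076568 + 43316248466455601 = 4984131545522685305, q_12 = 3·48384727201193031 + 1272570257793649 = 146426751861372742 → 4984131545522685305/146426751861372742
APPEND 49: p_13 = 49·4984131545522685305 + 1646938432352076568 = 245869384162963656513, q_13 = 49·146426751861372742 + 48384727201193031 = 7223295568408457389 → 245869384162963656513/7223295568408457389
APPEND 23: p_14 = 23·245869384162963656513 + 4984131545522685305 = 5659979967293686785104, q_14 = 23·7223295568408457389 + 146426751861372742 = 166282224825255892689 → 5659979967293686785104/166282224825255892689
APPEND 5: p_15 = 5·5659979967293686785104 + 245869384162963656513 = 28545769220631397582033, q_15 = 5·166282224825255892689 + 7223295568408457389 = 838634419694687920834 → 28545769220631397582033/838634419694687920834
APPEND 37: p_16 = 37·28545769220631397582033 + 5659979967293686785104 = 1061853441130655397320325, q_16 = 37·838634419694687920834 + 166282224825255892689 = 31195755753528708963547 → 1061853441130655397320325/31195755753528708963547
APPEND 26: p_17 = 26·1061853441130655397320325 + 28545769220631397582033 = 27636735238617671727910483, q_17 = 26·31195755753528708963547 + 838634419694687920834 = 811928284011441120973056 → 27636735238617671727910483/811928284011441120973056

12322954/362031
395018053/11605073
920990626763730/27057405034369
43316248466455601/1272570257793649
1646938432352076568/48384727201193031
4984131545522685305/146426751861372742
245869384162963656513/7223295568408457389
5659979967293686785104/166282224825255892689
27636735238617671727910483/811928284011441120973056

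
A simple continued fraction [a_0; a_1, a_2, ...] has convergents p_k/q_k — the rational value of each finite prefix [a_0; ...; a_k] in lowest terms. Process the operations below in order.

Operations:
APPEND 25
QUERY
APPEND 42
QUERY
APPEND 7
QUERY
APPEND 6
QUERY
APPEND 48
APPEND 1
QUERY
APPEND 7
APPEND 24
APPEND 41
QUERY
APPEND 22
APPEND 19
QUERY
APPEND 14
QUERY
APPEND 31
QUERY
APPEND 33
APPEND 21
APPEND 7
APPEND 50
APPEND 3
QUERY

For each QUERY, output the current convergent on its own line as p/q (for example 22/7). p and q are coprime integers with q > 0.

25/1
1051/42
7382/295
45343/1812
2229189/89083
17612743214/703841623
7387893166321/295235481126
103818413824447/4148798401001
3225758721724178/128907985912157
2391397776231745564611/95565197971184287222

APPEND 25: p_0 = 25·1 + 0 = 25, q_0 = 25·0 + 1 = 1 → 25/1
APPEND 42: p_1 = 42·25 + 1 = 1051, q_1 = 42·1 + 0 = 42 → 1051/42
APPEND 7: p_2 = 7·1051 + 25 = 7382, q_2 = 7·42 + 1 = 295 → 7382/295
APPEND 6: p_3 = 6·7382 + 1051 = 45343, q_3 = 6·295 + 42 = 1812 → 45343/1812
APPEND 48: p_4 = 48·45343 + 7382 = 2183846, q_4 = 48·1812 + 295 = 87271 → 2183846/87271
APPEND 1: p_5 = 1·2183846 + 45343 = 2229189, q_5 = 1·87271 + 1812 = 89083 → 2229189/89083
APPEND 7: p_6 = 7·2229189 + 2183846 = 17788169, q_6 = 7·89083 + 87271 = 710852 → 17788169/710852
APPEND 24: p_7 = 24·17788169 + 2229189 = 429145245, q_7 = 24·710852 + 89083 = 17149531 → 429145245/17149531
APPEND 41: p_8 = 41·429145245 + 17788169 = 17612743214, q_8 = 41·17149531 + 710852 = 703841623 → 17612743214/703841623
APPEND 22: p_9 = 22·17612743214 + 429145245 = 387909495953, q_9 = 22·703841623 + 17149531 = 15501665237 → 387909495953/15501665237
APPEND 19: p_10 = 19·387909495953 + 17612743214 = 7387893166321, q_10 = 19·15501665237 + 703841623 = 295235481126 → 7387893166321/295235481126
APPEND 14: p_11 = 14·7387893166321 + 387909495953 = 103818413824447, q_11 = 14·295235481126 + 15501665237 = 4148798401001 → 103818413824447/4148798401001
APPEND 31: p_12 = 31·103818413824447 + 7387893166321 = 3225758721724178, q_12 = 31·4148798401001 + 295235481126 = 128907985912157 → 3225758721724178/128907985912157
APPEND 33: p_13 = 33·3225758721724178 + 103818413824447 = 106553856230722321, q_13 = 33·128907985912157 + 4148798401001 = 4258112333502182 → 106553856230722321/4258112333502182
APPEND 21: p_14 = 21·106553856230722321 + 3225758721724178 = 2240856739566892919, q_14 = 21·4258112333502182 + 128907985912157 = 89549266989457979 → 2240856739566892919/89549266989457979
APPEND 7: p_15 = 7·2240856739566892919 + 106553856230722321 = 15792551033198972754, q_15 = 7·89549266989457979 + 4258112333502182 = 631102981259708035 → 15792551033198972754/631102981259708035
APPEND 50: p_16 = 50·15792551033198972754 + 2240856739566892919 = 791868408399515530619, q_16 = 50·631102981259708035 + 89549266989457979 = 31644698329974859729 → 791868408399515530619/31644698329974859729
APPEND 3: p_17 = 3·791868408399515530619 + 15792551033198972754 = 2391397776231745564611, q_17 = 3·31644698329974859729 + 631102981259708035 = 95565197971184287222 → 2391397776231745564611/95565197971184287222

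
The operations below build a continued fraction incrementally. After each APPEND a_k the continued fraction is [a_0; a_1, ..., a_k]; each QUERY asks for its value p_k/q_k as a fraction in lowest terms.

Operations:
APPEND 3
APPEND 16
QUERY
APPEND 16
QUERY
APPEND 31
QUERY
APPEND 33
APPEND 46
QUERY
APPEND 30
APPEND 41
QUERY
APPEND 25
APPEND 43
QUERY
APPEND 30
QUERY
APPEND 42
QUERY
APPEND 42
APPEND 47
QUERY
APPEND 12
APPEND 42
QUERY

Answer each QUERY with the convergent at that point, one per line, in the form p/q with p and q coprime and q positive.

APPEND 3: p_0 = 3·1 + 0 = 3, q_0 = 3·0 + 1 = 1 → 3/1
APPEND 16: p_1 = 16·3 + 1 = 49, q_1 = 16·1 + 0 = 16 → 49/16
APPEND 16: p_2 = 16·49 + 3 = 787, q_2 = 16·16 + 1 = 257 → 787/257
APPEND 31: p_3 = 31·787 + 49 = 24446, q_3 = 31·257 + 16 = 7983 → 24446/7983
APPEND 33: p_4 = 33·24446 + 787 = 807505, q_4 = 33·7983 + 257 = 263696 → 807505/263696
APPEND 46: p_5 = 46·807505 + 24446 = 37169676, q_5 = 46·263696 + 7983 = 12137999 → 37169676/12137999
APPEND 30: p_6 = 30·37169676 + 807505 = 1115897785, q_6 = 30·12137999 + 263696 = 364403666 → 1115897785/364403666
APPEND 41: p_7 = 41·1115897785 + 37169676 = 45788978861, q_7 = 41·364403666 + 12137999 = 14952688305 → 45788978861/14952688305
APPEND 25: p_8 = 25·45788978861 + 1115897785 = 1145840369310, q_8 = 25·14952688305 + 364403666 = 374181611291 → 1145840369310/374181611291
APPEND 43: p_9 = 43·1145840369310 + 45788978861 = 49316924859191, q_9 = 43·374181611291 + 14952688305 = 16104761973818 → 49316924859191/16104761973818
APPEND 30: p_10 = 30·49316924859191 + 1145840369310 = 1480653586145040, q_10 = 30·16104761973818 + 374181611291 = 483517040825831 → 1480653586145040/483517040825831
APPEND 42: p_11 = 42·1480653586145040 + 49316924859191 = 62236767542950871, q_11 = 42·483517040825831 + 16104761973818 = 20323820476658720 → 62236767542950871/20323820476658720
APPEND 42: p_12 = 42·62236767542950871 + 1480653586145040 = 2615424890390081622, q_12 = 42·20323820476658720 + 483517040825831 = 854083977060492071 → 2615424890390081622/854083977060492071
APPEND 47: p_13 = 47·2615424890390081622 + 62236767542950871 = 122987206615876787105, q_13 = 47·854083977060492071 + 20323820476658720 = 40162270742319786057 → 122987206615876787105/40162270742319786057
APPEND 12: p_14 = 12·122987206615876787105 + 2615424890390081622 = 1478461904280911526882, q_14 = 12·40162270742319786057 + 854083977060492071 = 482801332884897924755 → 1478461904280911526882/482801332884897924755
APPEND 42: p_15 = 42·1478461904280911526882 + 122987206615876787105 = 62218387186414160916149, q_15 = 42·482801332884897924755 + 40162270742319786057 = 20317818251908032625767 → 62218387186414160916149/20317818251908032625767

49/16
787/257
24446/7983
37169676/12137999
45788978861/14952688305
49316924859191/16104761973818
1480653586145040/483517040825831
62236767542950871/20323820476658720
122987206615876787105/40162270742319786057
62218387186414160916149/20317818251908032625767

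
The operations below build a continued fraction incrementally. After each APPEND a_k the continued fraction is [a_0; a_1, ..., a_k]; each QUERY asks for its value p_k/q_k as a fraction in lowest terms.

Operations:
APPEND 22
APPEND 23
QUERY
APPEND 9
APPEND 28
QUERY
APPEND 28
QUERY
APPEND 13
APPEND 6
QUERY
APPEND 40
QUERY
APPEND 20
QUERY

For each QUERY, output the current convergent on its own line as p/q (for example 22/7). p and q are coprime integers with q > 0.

APPEND 22: p_0 = 22·1 + 0 = 22, q_0 = 22·0 + 1 = 1 → 22/1
APPEND 23: p_1 = 23·22 + 1 = 507, q_1 = 23·1 + 0 = 23 → 507/23
APPEND 9: p_2 = 9·507 + 22 = 4585, q_2 = 9·23 + 1 = 208 → 4585/208
APPEND 28: p_3 = 28·4585 + 507 = 128887, q_3 = 28·208 + 23 = 5847 → 128887/5847
APPEND 28: p_4 = 28·128887 + 4585 = 3613421, q_4 = 28·5847 + 208 = 163924 → 3613421/163924
APPEND 13: p_5 = 13·3613421 + 128887 = 47103360, q_5 = 13·163924 + 5847 = 2136859 → 47103360/2136859
APPEND 6: p_6 = 6·47103360 + 3613421 = 286233581, q_6 = 6·2136859 + 163924 = 12985078 → 286233581/12985078
APPEND 40: p_7 = 40·286233581 + 47103360 = 11496446600, q_7 = 40·12985078 + 2136859 = 521539979 → 11496446600/521539979
APPEND 20: p_8 = 20·11496446600 + 286233581 = 230215165581, q_8 = 20·521539979 + 12985078 = 10443784658 → 230215165581/10443784658

507/23
128887/5847
3613421/163924
286233581/12985078
11496446600/521539979
230215165581/10443784658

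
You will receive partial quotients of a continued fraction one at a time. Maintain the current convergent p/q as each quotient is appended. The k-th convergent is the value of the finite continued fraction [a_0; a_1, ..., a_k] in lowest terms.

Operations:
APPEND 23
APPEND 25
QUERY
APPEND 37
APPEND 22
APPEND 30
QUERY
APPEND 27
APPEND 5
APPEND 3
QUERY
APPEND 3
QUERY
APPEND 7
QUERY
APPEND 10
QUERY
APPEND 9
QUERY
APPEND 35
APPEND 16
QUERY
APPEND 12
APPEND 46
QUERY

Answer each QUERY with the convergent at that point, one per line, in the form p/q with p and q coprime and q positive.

576/25
14119715/612836
6149595161/266910012
20371416453/884177717
148749510332/6456154031
1507866519773/65445718027
13719548188289/595467616274
7720792397946497/335104464218146
4291756030507467689/186274482077865120

APPEND 23: p_0 = 23·1 + 0 = 23, q_0 = 23·0 + 1 = 1 → 23/1
APPEND 25: p_1 = 25·23 + 1 = 576, q_1 = 25·1 + 0 = 25 → 576/25
APPEND 37: p_2 = 37·576 + 23 = 21335, q_2 = 37·25 + 1 = 926 → 21335/926
APPEND 22: p_3 = 22·21335 + 576 = 469946, q_3 = 22·926 + 25 = 20397 → 469946/20397
APPEND 30: p_4 = 30·469946 + 21335 = 14119715, q_4 = 30·20397 + 926 = 612836 → 14119715/612836
APPEND 27: p_5 = 27·14119715 + 469946 = 381702251, q_5 = 27·612836 + 20397 = 16566969 → 381702251/16566969
APPEND 5: p_6 = 5·381702251 + 14119715 = 1922630970, q_6 = 5·16566969 + 612836 = 83447681 → 1922630970/83447681
APPEND 3: p_7 = 3·1922630970 + 381702251 = 6149595161, q_7 = 3·83447681 + 16566969 = 266910012 → 6149595161/266910012
APPEND 3: p_8 = 3·6149595161 + 1922630970 = 20371416453, q_8 = 3·266910012 + 83447681 = 884177717 → 20371416453/884177717
APPEND 7: p_9 = 7·20371416453 + 6149595161 = 148749510332, q_9 = 7·884177717 + 266910012 = 6456154031 → 148749510332/6456154031
APPEND 10: p_10 = 10·148749510332 + 20371416453 = 1507866519773, q_10 = 10·6456154031 + 884177717 = 65445718027 → 1507866519773/65445718027
APPEND 9: p_11 = 9·1507866519773 + 148749510332 = 13719548188289, q_11 = 9·65445718027 + 6456154031 = 595467616274 → 13719548188289/595467616274
APPEND 35: p_12 = 35·13719548188289 + 1507866519773 = 481692053109888, q_12 = 35·595467616274 + 65445718027 = 20906812287617 → 481692053109888/20906812287617
APPEND 16: p_13 = 16·481692053109888 + 13719548188289 = 7720792397946497, q_13 = 16·20906812287617 + 595467616274 = 335104464218146 → 7720792397946497/335104464218146
APPEND 12: p_14 = 12·7720792397946497 + 481692053109888 = 93131200828467852, q_14 = 12·335104464218146 + 20906812287617 = 4042160382905369 → 93131200828467852/4042160382905369
APPEND 46: p_15 = 46·93131200828467852 + 7720792397946497 = 4291756030507467689, q_15 = 46·4042160382905369 + 335104464218146 = 186274482077865120 → 4291756030507467689/186274482077865120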